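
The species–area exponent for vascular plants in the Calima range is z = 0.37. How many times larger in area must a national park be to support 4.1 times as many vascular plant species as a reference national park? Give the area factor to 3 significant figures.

(A₂/A₁)^0.37 = 4.1, so A₂/A₁ = 4.1^(1/0.37) = 4.1^2.703
ln(A₂/A₁) = ln 4.1 / 0.37 = 1.4110 / 0.37 = 3.8135
A₂/A₁ = e^3.8135 ≈ 45.31

45.3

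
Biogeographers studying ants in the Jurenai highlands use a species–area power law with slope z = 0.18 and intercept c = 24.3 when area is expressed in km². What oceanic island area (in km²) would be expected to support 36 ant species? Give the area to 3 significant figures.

8.88 km²

36 = 24.3 × A^0.18  ⇒  A^0.18 = 36/24.3 = 1.481
ln A = ln(1.481) / 0.18 = 0.3930 / 0.18 = 2.1836
A = e^2.1836 ≈ 8.878 km²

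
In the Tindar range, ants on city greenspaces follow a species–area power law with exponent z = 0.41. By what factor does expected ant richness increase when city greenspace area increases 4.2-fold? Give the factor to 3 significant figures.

S₂/S₁ = (A₂/A₁)^z = 4.2^0.41
ln(S₂/S₁) = 0.41 × ln 4.2 = 0.41 × 1.4351 = 0.5884
S₂/S₁ = e^0.5884 ≈ 1.801

1.80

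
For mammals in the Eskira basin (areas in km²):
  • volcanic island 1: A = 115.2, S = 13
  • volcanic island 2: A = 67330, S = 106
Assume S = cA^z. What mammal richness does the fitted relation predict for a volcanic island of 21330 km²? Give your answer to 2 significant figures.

z = ln(106/13) / ln(67330/115.2) = 2.0985 / 6.3707 = 0.3294
c = 13 / 115.2^0.3294 = 13 / 4.776 = 2.722
S₃ = 2.722 × 21330^0.3294 = 2.722 × 26.67 ≈ 72.59

73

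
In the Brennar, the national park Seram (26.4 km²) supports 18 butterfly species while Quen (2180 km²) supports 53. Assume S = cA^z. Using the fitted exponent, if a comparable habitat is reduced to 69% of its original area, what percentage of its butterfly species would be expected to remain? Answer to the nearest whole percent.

91%

z = ln(53/18) / ln(2180/26.4) = 1.0799 / 4.4137 = 0.2447
S_new/S_old = (A_new/A_old)^z = 0.69^0.2447 = exp(0.2447 × -0.3711) = 0.9132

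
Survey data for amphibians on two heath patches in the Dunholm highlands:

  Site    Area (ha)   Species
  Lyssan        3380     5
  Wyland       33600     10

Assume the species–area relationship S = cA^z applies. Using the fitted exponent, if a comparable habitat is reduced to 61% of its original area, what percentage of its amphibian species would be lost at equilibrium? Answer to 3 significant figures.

13.9%

z = ln(10/5) / ln(33600/3380) = 0.6931 / 2.2967 = 0.3018
S_new/S_old = (A_new/A_old)^z = 0.61^0.3018 = exp(0.3018 × -0.4943) = 0.8614
Fraction lost = 1 − 0.8614 = 0.1386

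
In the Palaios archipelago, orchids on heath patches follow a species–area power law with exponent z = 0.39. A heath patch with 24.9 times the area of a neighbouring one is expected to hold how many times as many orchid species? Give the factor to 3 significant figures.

3.50

S₂/S₁ = (A₂/A₁)^z = 24.9^0.39
ln(S₂/S₁) = 0.39 × ln 24.9 = 0.39 × 3.2149 = 1.2538
S₂/S₁ = e^1.2538 ≈ 3.504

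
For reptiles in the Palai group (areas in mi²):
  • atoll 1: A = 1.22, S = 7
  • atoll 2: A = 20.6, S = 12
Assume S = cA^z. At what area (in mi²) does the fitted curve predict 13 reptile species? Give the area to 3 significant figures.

31.3 mi²

z = ln(12/7) / ln(20.6/1.22) = 0.5390 / 2.8264 = 0.1907
c = 7 / 1.22^0.1907 = 7 / 1.039 = 6.74
A = (13/6.74)^(1/0.1907) ⇒ ln A = ln(1.929)/0.1907 = 3.4450
A = e^3.4450 ≈ 31.34 mi²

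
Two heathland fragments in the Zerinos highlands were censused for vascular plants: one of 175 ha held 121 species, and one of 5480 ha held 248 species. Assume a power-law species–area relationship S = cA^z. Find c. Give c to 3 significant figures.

41.2

z = ln(S₂/S₁) / ln(A₂/A₁) = ln(248/121) / ln(5480/175) = 0.7176 / 3.4441 = 0.2084
c = S₁ / A₁^z = 121 / 175^0.2084 = 121 / 2.933 = 41.25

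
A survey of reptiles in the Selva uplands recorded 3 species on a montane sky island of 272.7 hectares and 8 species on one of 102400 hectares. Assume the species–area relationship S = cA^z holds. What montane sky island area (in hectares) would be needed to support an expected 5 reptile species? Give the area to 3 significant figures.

z = ln(8/3) / ln(102400/272.7) = 0.9808 / 5.9283 = 0.1654
c = 3 / 272.7^0.1654 = 3 / 2.529 = 1.186
A = (5/1.186)^(1/0.1654) ⇒ ln A = ln(4.215)/0.1654 = 8.6959
A = e^8.6959 ≈ 5978 hectares

5980 hectares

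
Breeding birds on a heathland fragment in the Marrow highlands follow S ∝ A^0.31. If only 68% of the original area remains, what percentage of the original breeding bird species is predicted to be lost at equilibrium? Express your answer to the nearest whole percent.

S_new/S_old = (A_new/A_old)^z = 0.68^0.31
= exp(0.31 × ln 0.68) = exp(0.31 × -0.3857) = exp(-0.1196) ≈ 0.8873
Fraction lost = 1 − 0.8873 = 0.1127

11%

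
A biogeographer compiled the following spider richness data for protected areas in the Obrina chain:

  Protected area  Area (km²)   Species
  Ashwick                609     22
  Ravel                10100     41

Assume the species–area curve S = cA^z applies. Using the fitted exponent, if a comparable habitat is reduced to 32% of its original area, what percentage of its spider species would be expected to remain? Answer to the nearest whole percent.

78%

z = ln(41/22) / ln(10100/609) = 0.6225 / 2.8085 = 0.2217
S_new/S_old = (A_new/A_old)^z = 0.32^0.2217 = exp(0.2217 × -1.1394) = 0.7768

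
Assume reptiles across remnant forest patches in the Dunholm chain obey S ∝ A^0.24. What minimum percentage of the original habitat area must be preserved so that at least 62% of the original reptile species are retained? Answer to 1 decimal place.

13.6%

Need (A_new/A_old)^0.24 = 0.62, so A_new/A_old = 0.62^(1/0.24) = 0.62^4.167
ln(A_new/A_old) = ln 0.62 / 0.24 = -0.4780 / 0.24 = -1.9918
A_new/A_old = e^-1.9918 ≈ 0.1364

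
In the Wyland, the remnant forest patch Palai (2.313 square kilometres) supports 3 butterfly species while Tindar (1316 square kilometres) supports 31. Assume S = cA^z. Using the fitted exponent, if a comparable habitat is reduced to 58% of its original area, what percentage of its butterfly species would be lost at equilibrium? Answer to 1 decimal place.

18.2%

z = ln(31/3) / ln(1316/2.313) = 2.3354 / 6.3438 = 0.3681
S_new/S_old = (A_new/A_old)^z = 0.58^0.3681 = exp(0.3681 × -0.5447) = 0.8183
Fraction lost = 1 − 0.8183 = 0.1817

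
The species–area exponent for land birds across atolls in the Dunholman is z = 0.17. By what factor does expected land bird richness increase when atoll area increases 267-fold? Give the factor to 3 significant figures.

S₂/S₁ = (A₂/A₁)^z = 267^0.17
ln(S₂/S₁) = 0.17 × ln 267 = 0.17 × 5.5872 = 0.9498
S₂/S₁ = e^0.9498 ≈ 2.585

2.59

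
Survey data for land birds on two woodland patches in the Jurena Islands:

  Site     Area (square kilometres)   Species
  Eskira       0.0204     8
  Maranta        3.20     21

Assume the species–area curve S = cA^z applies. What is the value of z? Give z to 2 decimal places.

0.19

Taking logs: ln S = ln c + z ln A, so z = (ln S₂ − ln S₁)/(ln A₂ − ln A₁).
z = ln(21/8) / ln(3.2/0.0204) = ln(2.625) / ln(156.9) = 0.9651 / 5.0554 = 0.1909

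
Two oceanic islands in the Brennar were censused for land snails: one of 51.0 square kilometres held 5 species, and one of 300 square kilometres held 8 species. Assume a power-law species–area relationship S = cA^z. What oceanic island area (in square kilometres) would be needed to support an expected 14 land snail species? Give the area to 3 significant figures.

2470 square kilometres

z = ln(8/5) / ln(300/51) = 0.4700 / 1.7720 = 0.2652
c = 5 / 51^0.2652 = 5 / 2.837 = 1.762
A = (14/1.762)^(1/0.2652) ⇒ ln A = ln(7.945)/0.2652 = 7.8136
A = e^7.8136 ≈ 2474 square kilometres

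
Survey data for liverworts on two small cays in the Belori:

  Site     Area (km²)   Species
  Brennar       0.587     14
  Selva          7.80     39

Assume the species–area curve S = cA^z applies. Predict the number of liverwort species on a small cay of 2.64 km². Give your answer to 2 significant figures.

25

z = ln(39/14) / ln(7.8/0.587) = 1.0245 / 2.5869 = 0.3960
c = 14 / 0.587^0.3960 = 14 / 0.8098 = 17.29
S₃ = 17.29 × 2.64^0.3960 = 17.29 × 1.469 ≈ 25.39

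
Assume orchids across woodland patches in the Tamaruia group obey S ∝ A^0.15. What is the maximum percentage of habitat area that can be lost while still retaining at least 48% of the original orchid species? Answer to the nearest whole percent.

99%

Need (A_new/A_old)^0.15 = 0.48, so A_new/A_old = 0.48^(1/0.15) = 0.48^6.667
ln(A_new/A_old) = ln 0.48 / 0.15 = -0.7340 / 0.15 = -4.8931
A_new/A_old = e^-4.8931 ≈ 0.007498
Fraction that can be lost = 1 − 0.007498 = 0.9925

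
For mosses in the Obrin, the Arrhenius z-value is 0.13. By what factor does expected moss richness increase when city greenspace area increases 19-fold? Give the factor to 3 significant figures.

S₂/S₁ = (A₂/A₁)^z = 19^0.13
ln(S₂/S₁) = 0.13 × ln 19 = 0.13 × 2.9444 = 0.3828
S₂/S₁ = e^0.3828 ≈ 1.466

1.47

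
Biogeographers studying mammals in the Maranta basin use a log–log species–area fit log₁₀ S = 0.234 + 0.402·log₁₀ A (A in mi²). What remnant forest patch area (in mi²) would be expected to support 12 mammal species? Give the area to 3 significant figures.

12 = 1.714 × A^0.402  ⇒  A^0.402 = 12/1.714 = 7.001
ln A = ln(7.001) / 0.402 = 1.9461 / 0.402 = 4.8410
A = e^4.8410 ≈ 126.6 mi²

127 mi²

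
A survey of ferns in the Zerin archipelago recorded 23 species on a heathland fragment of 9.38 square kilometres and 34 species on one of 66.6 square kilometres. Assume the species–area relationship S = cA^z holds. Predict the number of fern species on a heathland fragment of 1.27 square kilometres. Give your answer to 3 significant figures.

15.4

z = ln(34/23) / ln(66.6/9.38) = 0.3909 / 1.9601 = 0.1994
c = 23 / 9.38^0.1994 = 23 / 1.563 = 14.72
S₃ = 14.72 × 1.27^0.1994 = 14.72 × 1.049 ≈ 15.44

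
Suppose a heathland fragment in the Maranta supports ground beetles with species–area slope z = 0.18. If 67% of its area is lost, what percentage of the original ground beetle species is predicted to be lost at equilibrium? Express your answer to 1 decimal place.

18.1%

S_new/S_old = (A_new/A_old)^z = 0.33^0.18
= exp(0.18 × ln 0.33) = exp(0.18 × -1.1087) = exp(-0.1996) ≈ 0.8191
Fraction lost = 1 − 0.8191 = 0.1809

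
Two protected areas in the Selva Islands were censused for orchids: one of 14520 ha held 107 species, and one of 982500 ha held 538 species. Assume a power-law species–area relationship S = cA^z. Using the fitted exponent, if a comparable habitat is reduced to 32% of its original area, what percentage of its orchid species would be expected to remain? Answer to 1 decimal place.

z = ln(538/107) / ln(982500/14520) = 1.6150 / 4.2146 = 0.3832
S_new/S_old = (A_new/A_old)^z = 0.32^0.3832 = exp(0.3832 × -1.1394) = 0.6462

64.6%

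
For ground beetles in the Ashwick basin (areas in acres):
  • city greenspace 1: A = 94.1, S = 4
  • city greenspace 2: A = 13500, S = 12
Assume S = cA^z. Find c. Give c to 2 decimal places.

1.46

z = ln(S₂/S₁) / ln(A₂/A₁) = ln(12/4) / ln(13500/94.1) = 1.0986 / 4.9661 = 0.2212
c = S₁ / A₁^z = 4 / 94.1^0.2212 = 4 / 2.733 = 1.464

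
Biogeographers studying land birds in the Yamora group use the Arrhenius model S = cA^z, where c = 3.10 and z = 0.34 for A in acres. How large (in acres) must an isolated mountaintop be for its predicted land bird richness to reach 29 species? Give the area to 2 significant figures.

29 = 3.1 × A^0.34  ⇒  A^0.34 = 29/3.1 = 9.355
ln A = ln(9.355) / 0.34 = 2.2359 / 0.34 = 6.5762
A = e^6.5762 ≈ 717.8 acres

720 acres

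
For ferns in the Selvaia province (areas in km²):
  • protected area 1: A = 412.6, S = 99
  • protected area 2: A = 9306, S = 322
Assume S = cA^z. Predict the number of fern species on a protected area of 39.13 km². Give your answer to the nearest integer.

z = ln(322/99) / ln(9306/412.6) = 1.1794 / 3.1159 = 0.3785
c = 99 / 412.6^0.3785 = 99 / 9.773 = 10.13
S₃ = 10.13 × 39.13^0.3785 = 10.13 × 4.007 ≈ 40.59

41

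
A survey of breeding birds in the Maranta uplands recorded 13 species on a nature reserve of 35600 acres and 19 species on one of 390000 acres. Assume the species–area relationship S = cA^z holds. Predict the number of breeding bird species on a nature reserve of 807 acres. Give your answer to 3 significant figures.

z = ln(19/13) / ln(390000/35600) = 0.3795 / 2.3938 = 0.1585
c = 13 / 35600^0.1585 = 13 / 5.267 = 2.468
S₃ = 2.468 × 807^0.1585 = 2.468 × 2.89 ≈ 7.132

7.13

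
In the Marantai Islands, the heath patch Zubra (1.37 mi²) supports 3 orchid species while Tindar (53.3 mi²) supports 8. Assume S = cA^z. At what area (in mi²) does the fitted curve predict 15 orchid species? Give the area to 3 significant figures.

557 mi²

z = ln(8/3) / ln(53.3/1.37) = 0.9808 / 3.6611 = 0.2679
c = 3 / 1.37^0.2679 = 3 / 1.088 = 2.757
A = (15/2.757)^(1/0.2679) ⇒ ln A = ln(5.44)/0.2679 = 6.3223
A = e^6.3223 ≈ 556.9 mi²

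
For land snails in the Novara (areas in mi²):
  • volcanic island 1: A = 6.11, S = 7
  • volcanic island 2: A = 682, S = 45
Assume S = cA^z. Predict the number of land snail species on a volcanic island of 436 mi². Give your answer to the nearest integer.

z = ln(45/7) / ln(682/6.11) = 1.8608 / 4.7151 = 0.3946
c = 7 / 6.11^0.3946 = 7 / 2.043 = 3.427
S₃ = 3.427 × 436^0.3946 = 3.427 × 11.01 ≈ 37.72

38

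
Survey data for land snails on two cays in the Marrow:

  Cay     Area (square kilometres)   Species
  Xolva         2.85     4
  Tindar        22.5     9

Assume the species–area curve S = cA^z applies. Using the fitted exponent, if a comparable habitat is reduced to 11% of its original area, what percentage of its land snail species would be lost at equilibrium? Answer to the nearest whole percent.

z = ln(9/4) / ln(22.5/2.85) = 0.8109 / 2.0662 = 0.3925
S_new/S_old = (A_new/A_old)^z = 0.11^0.3925 = exp(0.3925 × -2.2073) = 0.4205
Fraction lost = 1 − 0.4205 = 0.5795

58%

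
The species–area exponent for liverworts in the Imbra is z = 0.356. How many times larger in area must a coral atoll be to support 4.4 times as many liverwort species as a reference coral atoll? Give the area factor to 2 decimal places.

(A₂/A₁)^0.356 = 4.4, so A₂/A₁ = 4.4^(1/0.356) = 4.4^2.809
ln(A₂/A₁) = ln 4.4 / 0.356 = 1.4816 / 0.356 = 4.1618
A₂/A₁ = e^4.1618 ≈ 64.19

64.19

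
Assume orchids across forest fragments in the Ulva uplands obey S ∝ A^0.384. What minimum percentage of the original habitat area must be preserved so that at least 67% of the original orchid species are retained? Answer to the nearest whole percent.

35%

Need (A_new/A_old)^0.384 = 0.67, so A_new/A_old = 0.67^(1/0.384) = 0.67^2.604
ln(A_new/A_old) = ln 0.67 / 0.384 = -0.4005 / 0.384 = -1.0429
A_new/A_old = e^-1.0429 ≈ 0.3524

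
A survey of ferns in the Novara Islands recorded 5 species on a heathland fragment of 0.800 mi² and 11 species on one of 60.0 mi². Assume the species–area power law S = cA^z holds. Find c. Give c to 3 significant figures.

5.21

z = ln(S₂/S₁) / ln(A₂/A₁) = ln(11/5) / ln(60/0.8) = 0.7885 / 4.3175 = 0.1826
c = S₁ / A₁^z = 5 / 0.8^0.1826 = 5 / 0.9601 = 5.208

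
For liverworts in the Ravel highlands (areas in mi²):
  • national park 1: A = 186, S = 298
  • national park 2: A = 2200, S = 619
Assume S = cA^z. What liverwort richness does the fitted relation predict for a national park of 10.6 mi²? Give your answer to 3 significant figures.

128

z = ln(619/298) / ln(2200/186) = 0.7310 / 2.4705 = 0.2959
c = 298 / 186^0.2959 = 298 / 4.694 = 63.48
S₃ = 63.48 × 10.6^0.2959 = 63.48 × 2.011 ≈ 127.7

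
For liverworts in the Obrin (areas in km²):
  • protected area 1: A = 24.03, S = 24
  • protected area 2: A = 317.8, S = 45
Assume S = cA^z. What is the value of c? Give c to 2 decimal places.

11.07

z = ln(S₂/S₁) / ln(A₂/A₁) = ln(45/24) / ln(317.8/24.03) = 0.6286 / 2.5821 = 0.2434
c = S₁ / A₁^z = 24 / 24.03^0.2434 = 24 / 2.168 = 11.07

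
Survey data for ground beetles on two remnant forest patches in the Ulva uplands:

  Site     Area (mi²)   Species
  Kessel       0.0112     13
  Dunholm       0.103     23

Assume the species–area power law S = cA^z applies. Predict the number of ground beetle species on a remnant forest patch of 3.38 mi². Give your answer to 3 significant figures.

z = ln(23/13) / ln(0.103/0.0112) = 0.5705 / 2.2188 = 0.2571
c = 13 / 0.0112^0.2571 = 13 / 0.315 = 41.26
S₃ = 41.26 × 3.38^0.2571 = 41.26 × 1.368 ≈ 56.44

56.4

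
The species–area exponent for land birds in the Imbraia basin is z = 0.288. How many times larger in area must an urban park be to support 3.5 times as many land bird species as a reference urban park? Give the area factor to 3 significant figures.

(A₂/A₁)^0.288 = 3.5, so A₂/A₁ = 3.5^(1/0.288) = 3.5^3.472
ln(A₂/A₁) = ln 3.5 / 0.288 = 1.2528 / 0.288 = 4.3499
A₂/A₁ = e^4.3499 ≈ 77.47

77.5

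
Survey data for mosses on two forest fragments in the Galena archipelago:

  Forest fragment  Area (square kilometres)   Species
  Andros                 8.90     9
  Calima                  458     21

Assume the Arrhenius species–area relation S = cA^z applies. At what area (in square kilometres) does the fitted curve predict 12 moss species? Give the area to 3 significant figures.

z = ln(21/9) / ln(458/8.9) = 0.8473 / 3.9408 = 0.2150
c = 9 / 8.9^0.2150 = 9 / 1.6 = 5.625
A = (12/5.625)^(1/0.2150) ⇒ ln A = ln(2.133)/0.2150 = 3.5241
A = e^3.5241 ≈ 33.92 square kilometres

33.9 square kilometres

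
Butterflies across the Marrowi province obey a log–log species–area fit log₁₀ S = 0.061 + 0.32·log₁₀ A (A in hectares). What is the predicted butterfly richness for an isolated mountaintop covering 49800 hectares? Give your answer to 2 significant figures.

S = 1.151 × 49800^0.32
ln S = ln 1.151 + 0.32 × ln 49800 = 0.1405 + 0.32 × 10.8158 = 3.6015
S = e^3.6015 ≈ 36.65

37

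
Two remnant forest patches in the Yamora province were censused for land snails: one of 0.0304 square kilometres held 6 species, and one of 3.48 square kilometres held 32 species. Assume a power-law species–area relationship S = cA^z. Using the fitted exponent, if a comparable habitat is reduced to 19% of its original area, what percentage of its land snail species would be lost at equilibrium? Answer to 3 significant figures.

z = ln(32/6) / ln(3.48/0.0304) = 1.6740 / 4.7403 = 0.3531
S_new/S_old = (A_new/A_old)^z = 0.19^0.3531 = exp(0.3531 × -1.6607) = 0.5563
Fraction lost = 1 − 0.5563 = 0.4437

44.4%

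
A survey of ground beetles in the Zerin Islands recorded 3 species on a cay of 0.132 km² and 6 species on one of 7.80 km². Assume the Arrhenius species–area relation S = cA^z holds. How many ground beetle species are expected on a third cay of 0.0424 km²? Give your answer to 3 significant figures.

z = ln(6/3) / ln(7.8/0.132) = 0.6931 / 4.0791 = 0.1699
c = 3 / 0.132^0.1699 = 3 / 0.7089 = 4.232
S₃ = 4.232 × 0.0424^0.1699 = 4.232 × 0.5845 ≈ 2.473

2.47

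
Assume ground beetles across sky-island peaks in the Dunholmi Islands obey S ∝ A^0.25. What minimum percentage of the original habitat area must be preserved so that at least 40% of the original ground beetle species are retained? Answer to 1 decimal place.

Need (A_new/A_old)^0.25 = 0.4, so A_new/A_old = 0.4^(1/0.25) = 0.4^4
ln(A_new/A_old) = ln 0.4 / 0.25 = -0.9163 / 0.25 = -3.6652
A_new/A_old = e^-3.6652 ≈ 0.0256

2.6%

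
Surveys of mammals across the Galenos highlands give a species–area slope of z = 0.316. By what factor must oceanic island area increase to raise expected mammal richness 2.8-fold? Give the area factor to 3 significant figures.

26.0

(A₂/A₁)^0.316 = 2.8, so A₂/A₁ = 2.8^(1/0.316) = 2.8^3.165
ln(A₂/A₁) = ln 2.8 / 0.316 = 1.0296 / 0.316 = 3.2583
A₂/A₁ = e^3.2583 ≈ 26.01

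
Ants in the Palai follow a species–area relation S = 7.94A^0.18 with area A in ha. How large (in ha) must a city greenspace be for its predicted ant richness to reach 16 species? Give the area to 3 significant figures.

49.0 ha

16 = 7.94 × A^0.18  ⇒  A^0.18 = 16/7.94 = 2.015
ln A = ln(2.015) / 0.18 = 0.7007 / 0.18 = 3.8926
A = e^3.8926 ≈ 49.04 ha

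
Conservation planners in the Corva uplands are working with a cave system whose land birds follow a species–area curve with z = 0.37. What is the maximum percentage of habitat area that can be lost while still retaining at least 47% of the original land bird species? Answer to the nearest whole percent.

87%

Need (A_new/A_old)^0.37 = 0.47, so A_new/A_old = 0.47^(1/0.37) = 0.47^2.703
ln(A_new/A_old) = ln 0.47 / 0.37 = -0.7550 / 0.37 = -2.0406
A_new/A_old = e^-2.0406 ≈ 0.13
Fraction that can be lost = 1 − 0.13 = 0.87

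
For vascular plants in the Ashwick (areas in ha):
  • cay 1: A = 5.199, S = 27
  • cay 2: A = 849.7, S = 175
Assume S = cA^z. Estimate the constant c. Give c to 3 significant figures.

14.8

z = ln(S₂/S₁) / ln(A₂/A₁) = ln(175/27) / ln(849.7/5.199) = 1.8689 / 5.0964 = 0.3667
c = S₁ / A₁^z = 27 / 5.199^0.3667 = 27 / 1.83 = 14.75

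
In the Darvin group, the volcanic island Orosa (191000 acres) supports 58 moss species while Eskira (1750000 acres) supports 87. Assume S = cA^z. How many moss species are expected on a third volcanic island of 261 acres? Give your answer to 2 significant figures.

z = ln(87/58) / ln(1750000/191000) = 0.4055 / 2.2151 = 0.1830
c = 58 / 191000^0.1830 = 58 / 9.261 = 6.263
S₃ = 6.263 × 261^0.1830 = 6.263 × 2.769 ≈ 17.34

17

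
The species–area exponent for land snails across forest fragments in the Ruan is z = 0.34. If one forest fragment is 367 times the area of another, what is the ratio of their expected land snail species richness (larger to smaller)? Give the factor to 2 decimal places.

S₂/S₁ = (A₂/A₁)^z = 367^0.34
ln(S₂/S₁) = 0.34 × ln 367 = 0.34 × 5.9054 = 2.0078
S₂/S₁ = e^2.0078 ≈ 7.447

7.45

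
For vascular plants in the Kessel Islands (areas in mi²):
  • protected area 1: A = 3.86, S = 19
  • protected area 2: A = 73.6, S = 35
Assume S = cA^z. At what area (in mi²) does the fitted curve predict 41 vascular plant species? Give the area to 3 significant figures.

158 mi²

z = ln(35/19) / ln(73.6/3.86) = 0.6109 / 2.9480 = 0.2072
c = 19 / 3.86^0.2072 = 19 / 1.323 = 14.36
A = (41/14.36)^(1/0.2072) ⇒ ln A = ln(2.855)/0.2072 = 5.0622
A = e^5.0622 ≈ 157.9 mi²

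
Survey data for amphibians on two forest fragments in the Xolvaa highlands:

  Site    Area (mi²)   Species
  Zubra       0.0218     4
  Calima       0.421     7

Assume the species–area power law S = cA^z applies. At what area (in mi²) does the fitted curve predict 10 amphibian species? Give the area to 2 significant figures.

z = ln(7/4) / ln(0.421/0.0218) = 0.5596 / 2.9607 = 0.1890
c = 4 / 0.0218^0.1890 = 4 / 0.4852 = 8.244
A = (10/8.244)^(1/0.1890) ⇒ ln A = ln(1.213)/0.1890 = 1.0219
A = e^1.0219 ≈ 2.779 mi²

2.8 mi²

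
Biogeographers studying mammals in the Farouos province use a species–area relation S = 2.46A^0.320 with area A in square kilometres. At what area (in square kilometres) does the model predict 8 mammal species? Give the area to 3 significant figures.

39.9 square kilometres

8 = 2.46 × A^0.32  ⇒  A^0.32 = 8/2.46 = 3.252
ln A = ln(3.252) / 0.32 = 1.1793 / 0.32 = 3.6853
A = e^3.6853 ≈ 39.86 square kilometres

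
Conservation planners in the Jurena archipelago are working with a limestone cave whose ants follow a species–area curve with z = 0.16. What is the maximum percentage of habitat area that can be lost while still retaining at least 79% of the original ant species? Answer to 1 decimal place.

77.1%

Need (A_new/A_old)^0.16 = 0.79, so A_new/A_old = 0.79^(1/0.16) = 0.79^6.25
ln(A_new/A_old) = ln 0.79 / 0.16 = -0.2357 / 0.16 = -1.4733
A_new/A_old = e^-1.4733 ≈ 0.2292
Fraction that can be lost = 1 − 0.2292 = 0.7708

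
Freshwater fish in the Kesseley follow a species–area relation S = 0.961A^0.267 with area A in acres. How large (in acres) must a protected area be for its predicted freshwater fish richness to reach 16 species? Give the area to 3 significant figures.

16 = 0.961 × A^0.267  ⇒  A^0.267 = 16/0.961 = 16.65
ln A = ln(16.65) / 0.267 = 2.8124 / 0.267 = 10.5332
A = e^10.5332 ≈ 37542 acres

37500 acres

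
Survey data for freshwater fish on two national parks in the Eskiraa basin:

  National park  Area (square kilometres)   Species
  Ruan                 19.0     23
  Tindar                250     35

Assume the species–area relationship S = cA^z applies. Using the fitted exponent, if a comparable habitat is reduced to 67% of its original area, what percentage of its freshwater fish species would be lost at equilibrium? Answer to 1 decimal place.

6.3%

z = ln(35/23) / ln(250/19) = 0.4199 / 2.5770 = 0.1629
S_new/S_old = (A_new/A_old)^z = 0.67^0.1629 = exp(0.1629 × -0.4005) = 0.9368
Fraction lost = 1 − 0.9368 = 0.06316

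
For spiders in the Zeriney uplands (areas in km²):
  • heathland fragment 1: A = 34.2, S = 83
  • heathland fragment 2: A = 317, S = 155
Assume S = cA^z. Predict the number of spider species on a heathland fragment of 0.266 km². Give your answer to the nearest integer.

21

z = ln(155/83) / ln(317/34.2) = 0.6246 / 2.2267 = 0.2805
c = 83 / 34.2^0.2805 = 83 / 2.693 = 30.82
S₃ = 30.82 × 0.266^0.2805 = 30.82 × 0.6897 ≈ 21.26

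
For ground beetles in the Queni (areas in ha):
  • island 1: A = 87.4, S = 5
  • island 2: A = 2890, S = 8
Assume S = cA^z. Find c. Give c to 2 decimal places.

z = ln(S₂/S₁) / ln(A₂/A₁) = ln(8/5) / ln(2890/87.4) = 0.4700 / 3.4985 = 0.1343
c = S₁ / A₁^z = 5 / 87.4^0.1343 = 5 / 1.823 = 2.742

2.74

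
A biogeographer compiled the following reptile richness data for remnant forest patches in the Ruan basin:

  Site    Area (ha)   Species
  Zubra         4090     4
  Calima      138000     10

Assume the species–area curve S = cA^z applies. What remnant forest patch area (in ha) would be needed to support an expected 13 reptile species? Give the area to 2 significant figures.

380000 ha

z = ln(10/4) / ln(138000/4090) = 0.9163 / 3.5187 = 0.2604
c = 4 / 4090^0.2604 = 4 / 8.72 = 0.4587
A = (13/0.4587)^(1/0.2604) ⇒ ln A = ln(28.34)/0.2604 = 12.8425
A = e^12.8425 ≈ 377955 ha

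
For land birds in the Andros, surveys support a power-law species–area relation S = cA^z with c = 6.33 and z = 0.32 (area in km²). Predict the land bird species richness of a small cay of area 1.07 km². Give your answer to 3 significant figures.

S = 6.33 × 1.07^0.32
ln S = ln 6.33 + 0.32 × ln 1.07 = 1.8453 + 0.32 × 0.0677 = 1.8670
S = e^1.8670 ≈ 6.469

6.47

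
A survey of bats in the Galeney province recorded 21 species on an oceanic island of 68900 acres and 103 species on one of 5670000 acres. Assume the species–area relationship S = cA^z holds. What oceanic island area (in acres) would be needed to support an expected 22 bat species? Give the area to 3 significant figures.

z = ln(103/21) / ln(5670000/68900) = 1.5902 / 4.4103 = 0.3606
c = 21 / 68900^0.3606 = 21 / 55.53 = 0.3782
A = (22/0.3782)^(1/0.3606) ⇒ ln A = ln(58.17)/0.3606 = 11.2694
A = e^11.2694 ≈ 78388 acres

78400 acres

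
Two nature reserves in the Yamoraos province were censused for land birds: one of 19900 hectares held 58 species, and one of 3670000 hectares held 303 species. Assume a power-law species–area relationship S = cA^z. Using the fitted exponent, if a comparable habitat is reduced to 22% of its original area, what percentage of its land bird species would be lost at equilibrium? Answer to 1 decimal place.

z = ln(303/58) / ln(3670000/19900) = 1.6533 / 5.2172 = 0.3169
S_new/S_old = (A_new/A_old)^z = 0.22^0.3169 = exp(0.3169 × -1.5141) = 0.6189
Fraction lost = 1 − 0.6189 = 0.3811

38.1%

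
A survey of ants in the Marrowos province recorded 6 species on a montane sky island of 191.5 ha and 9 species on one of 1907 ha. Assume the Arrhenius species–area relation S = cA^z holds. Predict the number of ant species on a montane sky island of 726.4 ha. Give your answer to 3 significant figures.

7.59

z = ln(9/6) / ln(1907/191.5) = 0.4055 / 2.2984 = 0.1764
c = 6 / 191.5^0.1764 = 6 / 2.527 = 2.374
S₃ = 2.374 × 726.4^0.1764 = 2.374 × 3.197 ≈ 7.591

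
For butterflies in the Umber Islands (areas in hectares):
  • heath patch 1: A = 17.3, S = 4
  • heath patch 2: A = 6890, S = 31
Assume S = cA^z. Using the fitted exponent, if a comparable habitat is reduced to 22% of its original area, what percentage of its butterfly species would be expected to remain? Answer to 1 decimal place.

59.6%

z = ln(31/4) / ln(6890/17.3) = 2.0477 / 5.9871 = 0.3420
S_new/S_old = (A_new/A_old)^z = 0.22^0.3420 = exp(0.3420 × -1.5141) = 0.5958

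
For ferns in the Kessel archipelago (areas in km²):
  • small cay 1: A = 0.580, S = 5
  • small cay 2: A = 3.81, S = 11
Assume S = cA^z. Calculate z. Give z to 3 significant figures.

Taking logs: ln S = ln c + z ln A, so z = (ln S₂ − ln S₁)/(ln A₂ − ln A₁).
z = ln(11/5) / ln(3.81/0.58) = ln(2.2) / ln(6.569) = 0.7885 / 1.8824 = 0.4189

0.419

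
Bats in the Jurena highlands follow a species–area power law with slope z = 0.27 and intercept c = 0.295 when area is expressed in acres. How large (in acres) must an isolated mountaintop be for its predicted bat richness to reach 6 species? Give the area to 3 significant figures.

6 = 0.295 × A^0.27  ⇒  A^0.27 = 6/0.295 = 20.34
ln A = ln(20.34) / 0.27 = 3.0125 / 0.27 = 11.1576
A = e^11.1576 ≈ 70091 acres

70100 acres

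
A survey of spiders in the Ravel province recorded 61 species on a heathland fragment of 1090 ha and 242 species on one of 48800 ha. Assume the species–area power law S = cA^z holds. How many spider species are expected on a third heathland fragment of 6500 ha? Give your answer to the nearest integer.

z = ln(242/61) / ln(48800/1090) = 1.3781 / 3.8016 = 0.3625
c = 61 / 1090^0.3625 = 61 / 12.62 = 4.834
S₃ = 4.834 × 6500^0.3625 = 4.834 × 24.11 ≈ 116.5

117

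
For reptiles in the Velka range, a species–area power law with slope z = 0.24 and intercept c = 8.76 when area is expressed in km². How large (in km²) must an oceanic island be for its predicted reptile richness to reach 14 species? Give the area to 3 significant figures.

14 = 8.76 × A^0.24  ⇒  A^0.24 = 14/8.76 = 1.598
ln A = ln(1.598) / 0.24 = 0.4689 / 0.24 = 1.9536
A = e^1.9536 ≈ 7.054 km²

7.05 km²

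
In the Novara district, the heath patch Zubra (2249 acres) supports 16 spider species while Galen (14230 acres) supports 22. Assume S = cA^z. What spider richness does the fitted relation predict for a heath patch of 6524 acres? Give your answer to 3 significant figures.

19.2

z = ln(22/16) / ln(14230/2249) = 0.3185 / 1.8449 = 0.1726
c = 16 / 2249^0.1726 = 16 / 3.79 = 4.222
S₃ = 4.222 × 6524^0.1726 = 4.222 × 4.555 ≈ 19.23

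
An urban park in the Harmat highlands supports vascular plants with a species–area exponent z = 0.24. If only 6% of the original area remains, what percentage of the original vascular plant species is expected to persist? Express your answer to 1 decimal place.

S_new/S_old = (A_new/A_old)^z = 0.06^0.24
= exp(0.24 × ln 0.06) = exp(0.24 × -2.8134) = exp(-0.6752) ≈ 0.509

50.9%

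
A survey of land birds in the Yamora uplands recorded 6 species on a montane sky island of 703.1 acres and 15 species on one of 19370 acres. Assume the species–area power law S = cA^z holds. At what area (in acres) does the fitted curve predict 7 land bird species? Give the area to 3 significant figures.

z = ln(15/6) / ln(19370/703.1) = 0.9163 / 3.3160 = 0.2763
c = 6 / 703.1^0.2763 = 6 / 6.119 = 0.9805
A = (7/0.9805)^(1/0.2763) ⇒ ln A = ln(7.139)/0.2763 = 7.1134
A = e^7.1134 ≈ 1228 acres

1230 acres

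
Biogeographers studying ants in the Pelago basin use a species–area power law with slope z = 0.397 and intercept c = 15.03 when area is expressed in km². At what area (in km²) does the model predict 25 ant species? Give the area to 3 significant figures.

25 = 15.03 × A^0.397  ⇒  A^0.397 = 25/15.03 = 1.663
ln A = ln(1.663) / 0.397 = 0.5088 / 0.397 = 1.2817
A = e^1.2817 ≈ 3.603 km²

3.60 km²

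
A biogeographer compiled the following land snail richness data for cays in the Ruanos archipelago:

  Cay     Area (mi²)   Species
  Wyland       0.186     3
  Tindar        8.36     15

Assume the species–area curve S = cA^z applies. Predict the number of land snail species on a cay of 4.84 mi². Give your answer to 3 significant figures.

11.9

z = ln(15/3) / ln(8.36/0.186) = 1.6094 / 3.8055 = 0.4229
c = 3 / 0.186^0.4229 = 3 / 0.491 = 6.11
S₃ = 6.11 × 4.84^0.4229 = 6.11 × 1.948 ≈ 11.9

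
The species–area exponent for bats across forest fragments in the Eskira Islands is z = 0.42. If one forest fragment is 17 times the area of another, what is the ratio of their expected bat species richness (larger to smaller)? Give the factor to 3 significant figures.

3.29

S₂/S₁ = (A₂/A₁)^z = 17^0.42
ln(S₂/S₁) = 0.42 × ln 17 = 0.42 × 2.8332 = 1.1899
S₂/S₁ = e^1.1899 ≈ 3.287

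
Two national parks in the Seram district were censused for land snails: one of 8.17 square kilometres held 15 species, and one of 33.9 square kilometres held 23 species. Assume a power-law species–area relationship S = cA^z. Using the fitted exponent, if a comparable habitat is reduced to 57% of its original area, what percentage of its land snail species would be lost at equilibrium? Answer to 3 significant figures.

z = ln(23/15) / ln(33.9/8.17) = 0.4274 / 1.4229 = 0.3004
S_new/S_old = (A_new/A_old)^z = 0.57^0.3004 = exp(0.3004 × -0.5621) = 0.8446
Fraction lost = 1 − 0.8446 = 0.1554

15.5%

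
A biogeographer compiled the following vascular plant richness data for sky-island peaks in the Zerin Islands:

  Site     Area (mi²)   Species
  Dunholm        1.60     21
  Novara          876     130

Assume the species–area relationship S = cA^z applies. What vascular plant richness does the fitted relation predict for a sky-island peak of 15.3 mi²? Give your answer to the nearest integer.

40

z = ln(130/21) / ln(876/1.6) = 1.8230 / 6.3054 = 0.2891
c = 21 / 1.6^0.2891 = 21 / 1.146 = 18.33
S₃ = 18.33 × 15.3^0.2891 = 18.33 × 2.2 ≈ 40.34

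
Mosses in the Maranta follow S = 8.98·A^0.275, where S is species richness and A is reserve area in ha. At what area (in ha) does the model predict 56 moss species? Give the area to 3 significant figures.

56 = 8.98 × A^0.275  ⇒  A^0.275 = 56/8.98 = 6.236
ln A = ln(6.236) / 0.275 = 1.8304 / 0.275 = 6.6558
A = e^6.6558 ≈ 777.3 ha

777 ha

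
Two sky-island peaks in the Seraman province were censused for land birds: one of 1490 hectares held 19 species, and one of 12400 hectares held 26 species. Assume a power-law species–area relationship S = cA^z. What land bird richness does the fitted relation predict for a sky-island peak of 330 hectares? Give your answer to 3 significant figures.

z = ln(26/19) / ln(12400/1490) = 0.3137 / 2.1189 = 0.1480
c = 19 / 1490^0.1480 = 19 / 2.949 = 6.442
S₃ = 6.442 × 330^0.1480 = 6.442 × 2.359 ≈ 15.2

15.2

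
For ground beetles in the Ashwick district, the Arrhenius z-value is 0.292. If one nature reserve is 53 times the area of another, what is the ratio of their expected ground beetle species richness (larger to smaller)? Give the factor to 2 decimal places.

S₂/S₁ = (A₂/A₁)^z = 53^0.292
ln(S₂/S₁) = 0.292 × ln 53 = 0.292 × 3.9703 = 1.1593
S₂/S₁ = e^1.1593 ≈ 3.188

3.19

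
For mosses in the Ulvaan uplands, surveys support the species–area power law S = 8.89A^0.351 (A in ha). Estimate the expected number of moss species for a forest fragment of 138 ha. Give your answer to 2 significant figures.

S = 8.89 × 138^0.351
ln S = ln 8.89 + 0.351 × ln 138 = 2.1849 + 0.351 × 4.9273 = 3.9144
S = e^3.9144 ≈ 50.12

50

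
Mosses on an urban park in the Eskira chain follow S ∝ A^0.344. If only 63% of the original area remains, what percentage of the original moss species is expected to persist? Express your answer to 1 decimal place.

S_new/S_old = (A_new/A_old)^z = 0.63^0.344
= exp(0.344 × ln 0.63) = exp(0.344 × -0.4620) = exp(-0.1589) ≈ 0.853

85.3%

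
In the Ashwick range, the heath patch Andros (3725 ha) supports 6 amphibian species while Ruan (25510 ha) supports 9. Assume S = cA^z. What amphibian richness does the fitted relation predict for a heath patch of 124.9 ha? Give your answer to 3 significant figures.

z = ln(9/6) / ln(25510/3725) = 0.4055 / 1.9240 = 0.2107
c = 6 / 3725^0.2107 = 6 / 5.657 = 1.061
S₃ = 1.061 × 124.9^0.2107 = 1.061 × 2.766 ≈ 2.934

2.93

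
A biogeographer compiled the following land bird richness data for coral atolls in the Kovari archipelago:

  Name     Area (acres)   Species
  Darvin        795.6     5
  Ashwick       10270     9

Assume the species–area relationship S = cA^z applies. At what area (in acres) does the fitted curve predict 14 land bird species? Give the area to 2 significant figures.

z = ln(9/5) / ln(10270/795.6) = 0.5878 / 2.5579 = 0.2298
c = 5 / 795.6^0.2298 = 5 / 4.64 = 1.077
A = (14/1.077)^(1/0.2298) ⇒ ln A = ln(12.99)/0.2298 = 11.1597
A = e^11.1597 ≈ 70243 acres

70000 acres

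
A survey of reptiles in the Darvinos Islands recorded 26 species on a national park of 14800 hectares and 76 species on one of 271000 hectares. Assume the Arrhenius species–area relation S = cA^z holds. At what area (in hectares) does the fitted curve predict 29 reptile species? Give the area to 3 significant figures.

19900 hectares

z = ln(76/26) / ln(271000/14800) = 1.0726 / 2.9075 = 0.3689
c = 26 / 14800^0.3689 = 26 / 34.55 = 0.7524
A = (29/0.7524)^(1/0.3689) ⇒ ln A = ln(38.54)/0.3689 = 9.8984
A = e^9.8984 ≈ 19898 hectares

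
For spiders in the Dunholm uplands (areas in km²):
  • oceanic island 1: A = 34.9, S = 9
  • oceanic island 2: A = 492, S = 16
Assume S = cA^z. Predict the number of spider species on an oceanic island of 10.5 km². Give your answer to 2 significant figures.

6.9

z = ln(16/9) / ln(492/34.9) = 0.5754 / 2.6460 = 0.2174
c = 9 / 34.9^0.2174 = 9 / 2.165 = 4.157
S₃ = 4.157 × 10.5^0.2174 = 4.157 × 1.667 ≈ 6.931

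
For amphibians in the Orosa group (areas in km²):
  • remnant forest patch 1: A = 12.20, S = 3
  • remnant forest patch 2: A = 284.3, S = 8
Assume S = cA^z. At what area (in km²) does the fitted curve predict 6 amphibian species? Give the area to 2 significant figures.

z = ln(8/3) / ln(284.3/12.2) = 0.9808 / 3.1486 = 0.3115
c = 3 / 12.2^0.3115 = 3 / 2.18 = 1.376
A = (6/1.376)^(1/0.3115) ⇒ ln A = ln(4.36)/0.3115 = 4.7265
A = e^4.7265 ≈ 112.9 km²

110 km²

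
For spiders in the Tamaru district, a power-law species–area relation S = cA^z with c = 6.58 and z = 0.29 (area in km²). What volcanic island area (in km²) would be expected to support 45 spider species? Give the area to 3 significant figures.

45 = 6.58 × A^0.29  ⇒  A^0.29 = 45/6.58 = 6.839
ln A = ln(6.839) / 0.29 = 1.9226 / 0.29 = 6.6298
A = e^6.6298 ≈ 757.3 km²

757 km²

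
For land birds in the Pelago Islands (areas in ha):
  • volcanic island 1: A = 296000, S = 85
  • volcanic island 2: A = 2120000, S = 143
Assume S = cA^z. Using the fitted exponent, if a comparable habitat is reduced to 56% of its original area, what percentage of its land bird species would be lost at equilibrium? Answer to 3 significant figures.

14.2%

z = ln(143/85) / ln(2120000/296000) = 0.5202 / 1.9688 = 0.2642
S_new/S_old = (A_new/A_old)^z = 0.56^0.2642 = exp(0.2642 × -0.5798) = 0.858
Fraction lost = 1 − 0.858 = 0.142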